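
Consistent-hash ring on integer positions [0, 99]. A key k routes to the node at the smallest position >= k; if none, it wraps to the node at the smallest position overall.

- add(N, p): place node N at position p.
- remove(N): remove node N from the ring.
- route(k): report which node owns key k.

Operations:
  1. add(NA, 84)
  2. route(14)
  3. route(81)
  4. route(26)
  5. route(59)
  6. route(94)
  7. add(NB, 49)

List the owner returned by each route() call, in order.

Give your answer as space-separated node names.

Op 1: add NA@84 -> ring=[84:NA]
Op 2: route key 14: smallest pos >= 14 is 84 -> NA
Op 3: route key 81: smallest pos >= 81 is 84 -> NA
Op 4: route key 26: smallest pos >= 26 is 84 -> NA
Op 5: route key 59: smallest pos >= 59 is 84 -> NA
Op 6: route key 94: none >= 94, wrap to smallest pos 84 -> NA
Op 7: add NB@49 -> ring=[49:NB,84:NA]

Answer: NA NA NA NA NA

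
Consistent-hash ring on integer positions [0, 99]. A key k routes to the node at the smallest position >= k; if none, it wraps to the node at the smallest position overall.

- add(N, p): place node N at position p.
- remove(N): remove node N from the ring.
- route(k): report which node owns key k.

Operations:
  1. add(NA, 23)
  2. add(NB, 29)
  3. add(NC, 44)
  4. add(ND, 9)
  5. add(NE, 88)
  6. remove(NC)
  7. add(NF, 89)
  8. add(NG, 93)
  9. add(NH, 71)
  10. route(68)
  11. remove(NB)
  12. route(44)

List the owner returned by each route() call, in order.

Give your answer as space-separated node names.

Answer: NH NH

Derivation:
Op 1: add NA@23 -> ring=[23:NA]
Op 2: add NB@29 -> ring=[23:NA,29:NB]
Op 3: add NC@44 -> ring=[23:NA,29:NB,44:NC]
Op 4: add ND@9 -> ring=[9:ND,23:NA,29:NB,44:NC]
Op 5: add NE@88 -> ring=[9:ND,23:NA,29:NB,44:NC,88:NE]
Op 6: remove NC -> ring=[9:ND,23:NA,29:NB,88:NE]
Op 7: add NF@89 -> ring=[9:ND,23:NA,29:NB,88:NE,89:NF]
Op 8: add NG@93 -> ring=[9:ND,23:NA,29:NB,88:NE,89:NF,93:NG]
Op 9: add NH@71 -> ring=[9:ND,23:NA,29:NB,71:NH,88:NE,89:NF,93:NG]
Op 10: route key 68: smallest pos >= 68 is 71 -> NH
Op 11: remove NB -> ring=[9:ND,23:NA,71:NH,88:NE,89:NF,93:NG]
Op 12: route key 44: smallest pos >= 44 is 71 -> NH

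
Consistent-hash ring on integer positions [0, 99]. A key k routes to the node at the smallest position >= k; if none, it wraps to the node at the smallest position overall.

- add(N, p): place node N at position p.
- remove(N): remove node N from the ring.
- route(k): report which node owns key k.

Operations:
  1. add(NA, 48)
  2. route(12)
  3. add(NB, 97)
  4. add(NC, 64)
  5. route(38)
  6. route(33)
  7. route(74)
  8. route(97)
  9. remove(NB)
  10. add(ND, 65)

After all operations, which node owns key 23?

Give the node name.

Op 1: add NA@48 -> ring=[48:NA]
Op 2: route key 12: smallest pos >= 12 is 48 -> NA
Op 3: add NB@97 -> ring=[48:NA,97:NB]
Op 4: add NC@64 -> ring=[48:NA,64:NC,97:NB]
Op 5: route key 38: smallest pos >= 38 is 48 -> NA
Op 6: route key 33: smallest pos >= 33 is 48 -> NA
Op 7: route key 74: smallest pos >= 74 is 97 -> NB
Op 8: route key 97: smallest pos >= 97 is 97 -> NB
Op 9: remove NB -> ring=[48:NA,64:NC]
Op 10: add ND@65 -> ring=[48:NA,64:NC,65:ND]
Final route key 23: smallest pos >= 23 is 48 -> NA

Answer: NA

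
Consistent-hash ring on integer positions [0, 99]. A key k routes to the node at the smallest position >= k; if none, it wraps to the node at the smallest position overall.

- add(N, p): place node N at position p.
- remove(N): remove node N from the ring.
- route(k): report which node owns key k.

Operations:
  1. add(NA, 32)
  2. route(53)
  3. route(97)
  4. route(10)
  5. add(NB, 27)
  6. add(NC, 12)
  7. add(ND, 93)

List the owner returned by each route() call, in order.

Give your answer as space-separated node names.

Op 1: add NA@32 -> ring=[32:NA]
Op 2: route key 53: none >= 53, wrap to smallest pos 32 -> NA
Op 3: route key 97: none >= 97, wrap to smallest pos 32 -> NA
Op 4: route key 10: smallest pos >= 10 is 32 -> NA
Op 5: add NB@27 -> ring=[27:NB,32:NA]
Op 6: add NC@12 -> ring=[12:NC,27:NB,32:NA]
Op 7: add ND@93 -> ring=[12:NC,27:NB,32:NA,93:ND]

Answer: NA NA NA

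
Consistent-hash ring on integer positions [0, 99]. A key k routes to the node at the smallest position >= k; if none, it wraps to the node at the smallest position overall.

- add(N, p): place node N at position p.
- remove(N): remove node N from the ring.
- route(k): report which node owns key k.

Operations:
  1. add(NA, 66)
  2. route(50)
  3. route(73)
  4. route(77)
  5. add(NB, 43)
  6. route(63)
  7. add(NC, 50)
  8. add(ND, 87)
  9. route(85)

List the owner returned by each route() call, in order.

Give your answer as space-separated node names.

Op 1: add NA@66 -> ring=[66:NA]
Op 2: route key 50: smallest pos >= 50 is 66 -> NA
Op 3: route key 73: none >= 73, wrap to smallest pos 66 -> NA
Op 4: route key 77: none >= 77, wrap to smallest pos 66 -> NA
Op 5: add NB@43 -> ring=[43:NB,66:NA]
Op 6: route key 63: smallest pos >= 63 is 66 -> NA
Op 7: add NC@50 -> ring=[43:NB,50:NC,66:NA]
Op 8: add ND@87 -> ring=[43:NB,50:NC,66:NA,87:ND]
Op 9: route key 85: smallest pos >= 85 is 87 -> ND

Answer: NA NA NA NA ND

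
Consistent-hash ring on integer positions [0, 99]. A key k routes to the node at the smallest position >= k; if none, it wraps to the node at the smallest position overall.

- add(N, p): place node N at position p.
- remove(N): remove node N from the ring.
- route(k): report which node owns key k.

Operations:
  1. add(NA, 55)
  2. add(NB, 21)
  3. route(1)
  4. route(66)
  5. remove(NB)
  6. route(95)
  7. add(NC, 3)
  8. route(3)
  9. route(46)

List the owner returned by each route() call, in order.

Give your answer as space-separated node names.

Op 1: add NA@55 -> ring=[55:NA]
Op 2: add NB@21 -> ring=[21:NB,55:NA]
Op 3: route key 1: smallest pos >= 1 is 21 -> NB
Op 4: route key 66: none >= 66, wrap to smallest pos 21 -> NB
Op 5: remove NB -> ring=[55:NA]
Op 6: route key 95: none >= 95, wrap to smallest pos 55 -> NA
Op 7: add NC@3 -> ring=[3:NC,55:NA]
Op 8: route key 3: smallest pos >= 3 is 3 -> NC
Op 9: route key 46: smallest pos >= 46 is 55 -> NA

Answer: NB NB NA NC NA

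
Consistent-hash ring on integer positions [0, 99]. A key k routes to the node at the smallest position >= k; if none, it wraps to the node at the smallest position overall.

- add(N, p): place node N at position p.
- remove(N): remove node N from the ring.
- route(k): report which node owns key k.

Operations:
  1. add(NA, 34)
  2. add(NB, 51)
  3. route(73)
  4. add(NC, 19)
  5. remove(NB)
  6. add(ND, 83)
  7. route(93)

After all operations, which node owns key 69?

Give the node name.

Answer: ND

Derivation:
Op 1: add NA@34 -> ring=[34:NA]
Op 2: add NB@51 -> ring=[34:NA,51:NB]
Op 3: route key 73: none >= 73, wrap to smallest pos 34 -> NA
Op 4: add NC@19 -> ring=[19:NC,34:NA,51:NB]
Op 5: remove NB -> ring=[19:NC,34:NA]
Op 6: add ND@83 -> ring=[19:NC,34:NA,83:ND]
Op 7: route key 93: none >= 93, wrap to smallest pos 19 -> NC
Final route key 69: smallest pos >= 69 is 83 -> ND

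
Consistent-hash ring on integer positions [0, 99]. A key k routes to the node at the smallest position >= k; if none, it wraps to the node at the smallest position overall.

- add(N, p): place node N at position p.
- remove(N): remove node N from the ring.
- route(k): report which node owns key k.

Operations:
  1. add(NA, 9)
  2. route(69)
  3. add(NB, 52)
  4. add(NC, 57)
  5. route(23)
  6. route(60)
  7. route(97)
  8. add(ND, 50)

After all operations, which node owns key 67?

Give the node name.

Op 1: add NA@9 -> ring=[9:NA]
Op 2: route key 69: none >= 69, wrap to smallest pos 9 -> NA
Op 3: add NB@52 -> ring=[9:NA,52:NB]
Op 4: add NC@57 -> ring=[9:NA,52:NB,57:NC]
Op 5: route key 23: smallest pos >= 23 is 52 -> NB
Op 6: route key 60: none >= 60, wrap to smallest pos 9 -> NA
Op 7: route key 97: none >= 97, wrap to smallest pos 9 -> NA
Op 8: add ND@50 -> ring=[9:NA,50:ND,52:NB,57:NC]
Final route key 67: none >= 67, wrap to smallest pos 9 -> NA

Answer: NA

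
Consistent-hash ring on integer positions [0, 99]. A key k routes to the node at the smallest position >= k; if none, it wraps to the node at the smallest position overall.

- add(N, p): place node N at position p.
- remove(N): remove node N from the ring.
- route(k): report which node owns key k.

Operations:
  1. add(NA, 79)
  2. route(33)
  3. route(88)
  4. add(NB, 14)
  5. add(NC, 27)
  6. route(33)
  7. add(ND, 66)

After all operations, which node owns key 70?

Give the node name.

Op 1: add NA@79 -> ring=[79:NA]
Op 2: route key 33: smallest pos >= 33 is 79 -> NA
Op 3: route key 88: none >= 88, wrap to smallest pos 79 -> NA
Op 4: add NB@14 -> ring=[14:NB,79:NA]
Op 5: add NC@27 -> ring=[14:NB,27:NC,79:NA]
Op 6: route key 33: smallest pos >= 33 is 79 -> NA
Op 7: add ND@66 -> ring=[14:NB,27:NC,66:ND,79:NA]
Final route key 70: smallest pos >= 70 is 79 -> NA

Answer: NA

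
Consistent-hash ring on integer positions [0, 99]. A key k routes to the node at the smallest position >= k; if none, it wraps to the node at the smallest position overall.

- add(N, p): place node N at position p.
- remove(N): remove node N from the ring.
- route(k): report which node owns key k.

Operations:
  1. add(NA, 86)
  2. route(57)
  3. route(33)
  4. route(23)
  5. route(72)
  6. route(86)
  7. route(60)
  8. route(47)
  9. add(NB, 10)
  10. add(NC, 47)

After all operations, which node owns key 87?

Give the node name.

Answer: NB

Derivation:
Op 1: add NA@86 -> ring=[86:NA]
Op 2: route key 57: smallest pos >= 57 is 86 -> NA
Op 3: route key 33: smallest pos >= 33 is 86 -> NA
Op 4: route key 23: smallest pos >= 23 is 86 -> NA
Op 5: route key 72: smallest pos >= 72 is 86 -> NA
Op 6: route key 86: smallest pos >= 86 is 86 -> NA
Op 7: route key 60: smallest pos >= 60 is 86 -> NA
Op 8: route key 47: smallest pos >= 47 is 86 -> NA
Op 9: add NB@10 -> ring=[10:NB,86:NA]
Op 10: add NC@47 -> ring=[10:NB,47:NC,86:NA]
Final route key 87: none >= 87, wrap to smallest pos 10 -> NB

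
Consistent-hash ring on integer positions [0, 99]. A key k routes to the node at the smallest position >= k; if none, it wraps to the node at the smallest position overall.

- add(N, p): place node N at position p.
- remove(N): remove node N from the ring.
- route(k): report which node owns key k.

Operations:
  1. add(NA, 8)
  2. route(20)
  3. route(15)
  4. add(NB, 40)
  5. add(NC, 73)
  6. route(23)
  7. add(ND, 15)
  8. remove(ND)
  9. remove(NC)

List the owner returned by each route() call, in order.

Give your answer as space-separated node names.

Op 1: add NA@8 -> ring=[8:NA]
Op 2: route key 20: none >= 20, wrap to smallest pos 8 -> NA
Op 3: route key 15: none >= 15, wrap to smallest pos 8 -> NA
Op 4: add NB@40 -> ring=[8:NA,40:NB]
Op 5: add NC@73 -> ring=[8:NA,40:NB,73:NC]
Op 6: route key 23: smallest pos >= 23 is 40 -> NB
Op 7: add ND@15 -> ring=[8:NA,15:ND,40:NB,73:NC]
Op 8: remove ND -> ring=[8:NA,40:NB,73:NC]
Op 9: remove NC -> ring=[8:NA,40:NB]

Answer: NA NA NB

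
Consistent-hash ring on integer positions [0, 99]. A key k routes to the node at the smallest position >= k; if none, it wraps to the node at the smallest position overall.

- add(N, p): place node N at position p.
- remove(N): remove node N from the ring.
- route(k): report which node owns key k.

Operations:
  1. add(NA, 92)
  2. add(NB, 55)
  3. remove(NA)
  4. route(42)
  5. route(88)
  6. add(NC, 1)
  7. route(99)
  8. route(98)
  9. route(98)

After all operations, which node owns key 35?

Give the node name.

Op 1: add NA@92 -> ring=[92:NA]
Op 2: add NB@55 -> ring=[55:NB,92:NA]
Op 3: remove NA -> ring=[55:NB]
Op 4: route key 42: smallest pos >= 42 is 55 -> NB
Op 5: route key 88: none >= 88, wrap to smallest pos 55 -> NB
Op 6: add NC@1 -> ring=[1:NC,55:NB]
Op 7: route key 99: none >= 99, wrap to smallest pos 1 -> NC
Op 8: route key 98: none >= 98, wrap to smallest pos 1 -> NC
Op 9: route key 98: none >= 98, wrap to smallest pos 1 -> NC
Final route key 35: smallest pos >= 35 is 55 -> NB

Answer: NB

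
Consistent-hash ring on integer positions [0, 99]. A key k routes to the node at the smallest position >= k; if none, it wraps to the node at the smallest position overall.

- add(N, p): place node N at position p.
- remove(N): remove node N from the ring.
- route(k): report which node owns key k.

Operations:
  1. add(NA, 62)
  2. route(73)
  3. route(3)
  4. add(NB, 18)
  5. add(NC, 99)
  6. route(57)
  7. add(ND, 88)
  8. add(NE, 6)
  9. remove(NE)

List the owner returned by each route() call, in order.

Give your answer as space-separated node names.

Answer: NA NA NA

Derivation:
Op 1: add NA@62 -> ring=[62:NA]
Op 2: route key 73: none >= 73, wrap to smallest pos 62 -> NA
Op 3: route key 3: smallest pos >= 3 is 62 -> NA
Op 4: add NB@18 -> ring=[18:NB,62:NA]
Op 5: add NC@99 -> ring=[18:NB,62:NA,99:NC]
Op 6: route key 57: smallest pos >= 57 is 62 -> NA
Op 7: add ND@88 -> ring=[18:NB,62:NA,88:ND,99:NC]
Op 8: add NE@6 -> ring=[6:NE,18:NB,62:NA,88:ND,99:NC]
Op 9: remove NE -> ring=[18:NB,62:NA,88:ND,99:NC]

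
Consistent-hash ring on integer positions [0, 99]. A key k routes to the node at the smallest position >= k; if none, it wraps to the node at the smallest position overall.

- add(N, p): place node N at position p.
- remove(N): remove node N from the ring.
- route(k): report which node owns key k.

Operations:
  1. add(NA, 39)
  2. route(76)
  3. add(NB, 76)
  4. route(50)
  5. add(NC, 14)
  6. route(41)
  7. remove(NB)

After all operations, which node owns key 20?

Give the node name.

Answer: NA

Derivation:
Op 1: add NA@39 -> ring=[39:NA]
Op 2: route key 76: none >= 76, wrap to smallest pos 39 -> NA
Op 3: add NB@76 -> ring=[39:NA,76:NB]
Op 4: route key 50: smallest pos >= 50 is 76 -> NB
Op 5: add NC@14 -> ring=[14:NC,39:NA,76:NB]
Op 6: route key 41: smallest pos >= 41 is 76 -> NB
Op 7: remove NB -> ring=[14:NC,39:NA]
Final route key 20: smallest pos >= 20 is 39 -> NA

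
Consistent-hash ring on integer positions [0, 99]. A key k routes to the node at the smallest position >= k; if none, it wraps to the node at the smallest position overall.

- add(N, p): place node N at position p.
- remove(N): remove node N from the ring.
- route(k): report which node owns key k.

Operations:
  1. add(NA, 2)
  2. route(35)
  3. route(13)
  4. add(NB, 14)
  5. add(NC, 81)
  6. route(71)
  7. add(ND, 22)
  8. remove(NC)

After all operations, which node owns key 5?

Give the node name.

Op 1: add NA@2 -> ring=[2:NA]
Op 2: route key 35: none >= 35, wrap to smallest pos 2 -> NA
Op 3: route key 13: none >= 13, wrap to smallest pos 2 -> NA
Op 4: add NB@14 -> ring=[2:NA,14:NB]
Op 5: add NC@81 -> ring=[2:NA,14:NB,81:NC]
Op 6: route key 71: smallest pos >= 71 is 81 -> NC
Op 7: add ND@22 -> ring=[2:NA,14:NB,22:ND,81:NC]
Op 8: remove NC -> ring=[2:NA,14:NB,22:ND]
Final route key 5: smallest pos >= 5 is 14 -> NB

Answer: NB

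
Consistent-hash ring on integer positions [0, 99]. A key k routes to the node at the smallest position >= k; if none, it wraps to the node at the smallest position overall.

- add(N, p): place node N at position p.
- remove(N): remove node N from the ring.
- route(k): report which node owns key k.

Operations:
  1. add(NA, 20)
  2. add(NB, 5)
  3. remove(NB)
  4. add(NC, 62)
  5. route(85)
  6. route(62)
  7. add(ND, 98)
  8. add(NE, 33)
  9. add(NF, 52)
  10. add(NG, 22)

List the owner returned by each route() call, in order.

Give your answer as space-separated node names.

Answer: NA NC

Derivation:
Op 1: add NA@20 -> ring=[20:NA]
Op 2: add NB@5 -> ring=[5:NB,20:NA]
Op 3: remove NB -> ring=[20:NA]
Op 4: add NC@62 -> ring=[20:NA,62:NC]
Op 5: route key 85: none >= 85, wrap to smallest pos 20 -> NA
Op 6: route key 62: smallest pos >= 62 is 62 -> NC
Op 7: add ND@98 -> ring=[20:NA,62:NC,98:ND]
Op 8: add NE@33 -> ring=[20:NA,33:NE,62:NC,98:ND]
Op 9: add NF@52 -> ring=[20:NA,33:NE,52:NF,62:NC,98:ND]
Op 10: add NG@22 -> ring=[20:NA,22:NG,33:NE,52:NF,62:NC,98:ND]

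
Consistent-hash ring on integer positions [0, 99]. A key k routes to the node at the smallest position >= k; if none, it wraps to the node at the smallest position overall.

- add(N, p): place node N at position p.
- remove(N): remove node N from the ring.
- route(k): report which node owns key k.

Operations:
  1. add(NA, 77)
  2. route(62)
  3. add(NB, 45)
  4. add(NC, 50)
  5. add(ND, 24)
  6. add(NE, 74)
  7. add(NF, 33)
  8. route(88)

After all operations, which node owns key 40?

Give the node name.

Answer: NB

Derivation:
Op 1: add NA@77 -> ring=[77:NA]
Op 2: route key 62: smallest pos >= 62 is 77 -> NA
Op 3: add NB@45 -> ring=[45:NB,77:NA]
Op 4: add NC@50 -> ring=[45:NB,50:NC,77:NA]
Op 5: add ND@24 -> ring=[24:ND,45:NB,50:NC,77:NA]
Op 6: add NE@74 -> ring=[24:ND,45:NB,50:NC,74:NE,77:NA]
Op 7: add NF@33 -> ring=[24:ND,33:NF,45:NB,50:NC,74:NE,77:NA]
Op 8: route key 88: none >= 88, wrap to smallest pos 24 -> ND
Final route key 40: smallest pos >= 40 is 45 -> NB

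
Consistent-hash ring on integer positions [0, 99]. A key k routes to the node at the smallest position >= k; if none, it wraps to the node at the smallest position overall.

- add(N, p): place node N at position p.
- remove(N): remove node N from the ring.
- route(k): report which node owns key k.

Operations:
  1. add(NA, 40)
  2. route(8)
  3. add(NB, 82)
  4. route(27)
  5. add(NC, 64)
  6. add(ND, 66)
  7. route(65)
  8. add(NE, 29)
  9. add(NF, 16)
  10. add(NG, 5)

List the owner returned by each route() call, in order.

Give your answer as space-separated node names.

Op 1: add NA@40 -> ring=[40:NA]
Op 2: route key 8: smallest pos >= 8 is 40 -> NA
Op 3: add NB@82 -> ring=[40:NA,82:NB]
Op 4: route key 27: smallest pos >= 27 is 40 -> NA
Op 5: add NC@64 -> ring=[40:NA,64:NC,82:NB]
Op 6: add ND@66 -> ring=[40:NA,64:NC,66:ND,82:NB]
Op 7: route key 65: smallest pos >= 65 is 66 -> ND
Op 8: add NE@29 -> ring=[29:NE,40:NA,64:NC,66:ND,82:NB]
Op 9: add NF@16 -> ring=[16:NF,29:NE,40:NA,64:NC,66:ND,82:NB]
Op 10: add NG@5 -> ring=[5:NG,16:NF,29:NE,40:NA,64:NC,66:ND,82:NB]

Answer: NA NA ND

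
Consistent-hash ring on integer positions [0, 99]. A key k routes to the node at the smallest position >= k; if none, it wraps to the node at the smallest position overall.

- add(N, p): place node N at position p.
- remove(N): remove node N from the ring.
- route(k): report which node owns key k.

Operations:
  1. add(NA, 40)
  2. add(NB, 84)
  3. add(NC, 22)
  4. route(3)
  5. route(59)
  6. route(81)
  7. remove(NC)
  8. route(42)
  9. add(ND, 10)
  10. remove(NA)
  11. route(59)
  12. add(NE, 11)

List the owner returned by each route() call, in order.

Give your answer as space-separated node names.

Op 1: add NA@40 -> ring=[40:NA]
Op 2: add NB@84 -> ring=[40:NA,84:NB]
Op 3: add NC@22 -> ring=[22:NC,40:NA,84:NB]
Op 4: route key 3: smallest pos >= 3 is 22 -> NC
Op 5: route key 59: smallest pos >= 59 is 84 -> NB
Op 6: route key 81: smallest pos >= 81 is 84 -> NB
Op 7: remove NC -> ring=[40:NA,84:NB]
Op 8: route key 42: smallest pos >= 42 is 84 -> NB
Op 9: add ND@10 -> ring=[10:ND,40:NA,84:NB]
Op 10: remove NA -> ring=[10:ND,84:NB]
Op 11: route key 59: smallest pos >= 59 is 84 -> NB
Op 12: add NE@11 -> ring=[10:ND,11:NE,84:NB]

Answer: NC NB NB NB NB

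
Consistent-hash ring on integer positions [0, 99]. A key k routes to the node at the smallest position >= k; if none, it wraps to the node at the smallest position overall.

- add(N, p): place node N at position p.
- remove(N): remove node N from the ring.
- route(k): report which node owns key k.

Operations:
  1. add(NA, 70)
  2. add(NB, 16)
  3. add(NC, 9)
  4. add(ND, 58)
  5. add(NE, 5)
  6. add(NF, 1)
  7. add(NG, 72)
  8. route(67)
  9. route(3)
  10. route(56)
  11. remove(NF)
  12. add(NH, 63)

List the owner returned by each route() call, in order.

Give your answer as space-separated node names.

Answer: NA NE ND

Derivation:
Op 1: add NA@70 -> ring=[70:NA]
Op 2: add NB@16 -> ring=[16:NB,70:NA]
Op 3: add NC@9 -> ring=[9:NC,16:NB,70:NA]
Op 4: add ND@58 -> ring=[9:NC,16:NB,58:ND,70:NA]
Op 5: add NE@5 -> ring=[5:NE,9:NC,16:NB,58:ND,70:NA]
Op 6: add NF@1 -> ring=[1:NF,5:NE,9:NC,16:NB,58:ND,70:NA]
Op 7: add NG@72 -> ring=[1:NF,5:NE,9:NC,16:NB,58:ND,70:NA,72:NG]
Op 8: route key 67: smallest pos >= 67 is 70 -> NA
Op 9: route key 3: smallest pos >= 3 is 5 -> NE
Op 10: route key 56: smallest pos >= 56 is 58 -> ND
Op 11: remove NF -> ring=[5:NE,9:NC,16:NB,58:ND,70:NA,72:NG]
Op 12: add NH@63 -> ring=[5:NE,9:NC,16:NB,58:ND,63:NH,70:NA,72:NG]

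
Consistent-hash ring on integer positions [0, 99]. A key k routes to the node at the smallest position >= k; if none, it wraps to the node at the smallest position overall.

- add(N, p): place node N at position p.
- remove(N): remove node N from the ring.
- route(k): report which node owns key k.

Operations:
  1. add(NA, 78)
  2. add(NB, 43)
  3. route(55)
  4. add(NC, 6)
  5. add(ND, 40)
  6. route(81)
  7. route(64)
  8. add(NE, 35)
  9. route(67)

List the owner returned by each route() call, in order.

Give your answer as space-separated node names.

Answer: NA NC NA NA

Derivation:
Op 1: add NA@78 -> ring=[78:NA]
Op 2: add NB@43 -> ring=[43:NB,78:NA]
Op 3: route key 55: smallest pos >= 55 is 78 -> NA
Op 4: add NC@6 -> ring=[6:NC,43:NB,78:NA]
Op 5: add ND@40 -> ring=[6:NC,40:ND,43:NB,78:NA]
Op 6: route key 81: none >= 81, wrap to smallest pos 6 -> NC
Op 7: route key 64: smallest pos >= 64 is 78 -> NA
Op 8: add NE@35 -> ring=[6:NC,35:NE,40:ND,43:NB,78:NA]
Op 9: route key 67: smallest pos >= 67 is 78 -> NA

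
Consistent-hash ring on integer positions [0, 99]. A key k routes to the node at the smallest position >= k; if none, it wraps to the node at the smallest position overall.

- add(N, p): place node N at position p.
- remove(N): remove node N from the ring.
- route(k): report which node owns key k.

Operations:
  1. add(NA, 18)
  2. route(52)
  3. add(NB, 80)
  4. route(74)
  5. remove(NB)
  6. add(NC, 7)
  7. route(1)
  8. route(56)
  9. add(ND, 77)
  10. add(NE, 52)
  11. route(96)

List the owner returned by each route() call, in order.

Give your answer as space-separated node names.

Answer: NA NB NC NC NC

Derivation:
Op 1: add NA@18 -> ring=[18:NA]
Op 2: route key 52: none >= 52, wrap to smallest pos 18 -> NA
Op 3: add NB@80 -> ring=[18:NA,80:NB]
Op 4: route key 74: smallest pos >= 74 is 80 -> NB
Op 5: remove NB -> ring=[18:NA]
Op 6: add NC@7 -> ring=[7:NC,18:NA]
Op 7: route key 1: smallest pos >= 1 is 7 -> NC
Op 8: route key 56: none >= 56, wrap to smallest pos 7 -> NC
Op 9: add ND@77 -> ring=[7:NC,18:NA,77:ND]
Op 10: add NE@52 -> ring=[7:NC,18:NA,52:NE,77:ND]
Op 11: route key 96: none >= 96, wrap to smallest pos 7 -> NC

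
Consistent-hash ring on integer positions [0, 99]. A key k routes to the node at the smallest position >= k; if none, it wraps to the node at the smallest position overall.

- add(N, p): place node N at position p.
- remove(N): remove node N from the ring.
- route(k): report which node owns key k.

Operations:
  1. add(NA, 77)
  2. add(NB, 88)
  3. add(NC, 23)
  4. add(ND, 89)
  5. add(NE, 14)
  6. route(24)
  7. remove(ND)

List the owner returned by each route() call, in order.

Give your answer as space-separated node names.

Answer: NA

Derivation:
Op 1: add NA@77 -> ring=[77:NA]
Op 2: add NB@88 -> ring=[77:NA,88:NB]
Op 3: add NC@23 -> ring=[23:NC,77:NA,88:NB]
Op 4: add ND@89 -> ring=[23:NC,77:NA,88:NB,89:ND]
Op 5: add NE@14 -> ring=[14:NE,23:NC,77:NA,88:NB,89:ND]
Op 6: route key 24: smallest pos >= 24 is 77 -> NA
Op 7: remove ND -> ring=[14:NE,23:NC,77:NA,88:NB]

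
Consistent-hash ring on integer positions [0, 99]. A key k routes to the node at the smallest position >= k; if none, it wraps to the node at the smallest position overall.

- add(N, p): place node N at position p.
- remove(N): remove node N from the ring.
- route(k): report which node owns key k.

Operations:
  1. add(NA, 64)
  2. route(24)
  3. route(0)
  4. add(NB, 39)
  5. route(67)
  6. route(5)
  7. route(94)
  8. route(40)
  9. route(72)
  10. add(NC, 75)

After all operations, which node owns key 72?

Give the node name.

Op 1: add NA@64 -> ring=[64:NA]
Op 2: route key 24: smallest pos >= 24 is 64 -> NA
Op 3: route key 0: smallest pos >= 0 is 64 -> NA
Op 4: add NB@39 -> ring=[39:NB,64:NA]
Op 5: route key 67: none >= 67, wrap to smallest pos 39 -> NB
Op 6: route key 5: smallest pos >= 5 is 39 -> NB
Op 7: route key 94: none >= 94, wrap to smallest pos 39 -> NB
Op 8: route key 40: smallest pos >= 40 is 64 -> NA
Op 9: route key 72: none >= 72, wrap to smallest pos 39 -> NB
Op 10: add NC@75 -> ring=[39:NB,64:NA,75:NC]
Final route key 72: smallest pos >= 72 is 75 -> NC

Answer: NC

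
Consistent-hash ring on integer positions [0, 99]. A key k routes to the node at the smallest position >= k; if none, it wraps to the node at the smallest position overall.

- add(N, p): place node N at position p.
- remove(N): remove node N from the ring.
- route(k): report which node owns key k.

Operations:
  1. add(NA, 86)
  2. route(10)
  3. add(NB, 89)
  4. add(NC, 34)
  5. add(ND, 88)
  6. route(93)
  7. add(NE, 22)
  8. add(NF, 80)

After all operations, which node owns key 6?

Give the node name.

Answer: NE

Derivation:
Op 1: add NA@86 -> ring=[86:NA]
Op 2: route key 10: smallest pos >= 10 is 86 -> NA
Op 3: add NB@89 -> ring=[86:NA,89:NB]
Op 4: add NC@34 -> ring=[34:NC,86:NA,89:NB]
Op 5: add ND@88 -> ring=[34:NC,86:NA,88:ND,89:NB]
Op 6: route key 93: none >= 93, wrap to smallest pos 34 -> NC
Op 7: add NE@22 -> ring=[22:NE,34:NC,86:NA,88:ND,89:NB]
Op 8: add NF@80 -> ring=[22:NE,34:NC,80:NF,86:NA,88:ND,89:NB]
Final route key 6: smallest pos >= 6 is 22 -> NE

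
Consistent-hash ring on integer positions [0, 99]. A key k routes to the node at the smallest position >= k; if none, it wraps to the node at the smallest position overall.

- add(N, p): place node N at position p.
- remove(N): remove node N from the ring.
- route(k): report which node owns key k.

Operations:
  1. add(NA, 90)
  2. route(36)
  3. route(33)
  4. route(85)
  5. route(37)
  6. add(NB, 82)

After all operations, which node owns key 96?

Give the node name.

Op 1: add NA@90 -> ring=[90:NA]
Op 2: route key 36: smallest pos >= 36 is 90 -> NA
Op 3: route key 33: smallest pos >= 33 is 90 -> NA
Op 4: route key 85: smallest pos >= 85 is 90 -> NA
Op 5: route key 37: smallest pos >= 37 is 90 -> NA
Op 6: add NB@82 -> ring=[82:NB,90:NA]
Final route key 96: none >= 96, wrap to smallest pos 82 -> NB

Answer: NB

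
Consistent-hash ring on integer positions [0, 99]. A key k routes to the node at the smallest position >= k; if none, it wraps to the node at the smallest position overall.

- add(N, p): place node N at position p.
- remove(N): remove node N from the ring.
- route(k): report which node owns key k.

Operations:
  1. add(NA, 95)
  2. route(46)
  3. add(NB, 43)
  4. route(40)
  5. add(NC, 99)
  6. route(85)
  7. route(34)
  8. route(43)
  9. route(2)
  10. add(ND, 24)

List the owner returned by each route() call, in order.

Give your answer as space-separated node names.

Op 1: add NA@95 -> ring=[95:NA]
Op 2: route key 46: smallest pos >= 46 is 95 -> NA
Op 3: add NB@43 -> ring=[43:NB,95:NA]
Op 4: route key 40: smallest pos >= 40 is 43 -> NB
Op 5: add NC@99 -> ring=[43:NB,95:NA,99:NC]
Op 6: route key 85: smallest pos >= 85 is 95 -> NA
Op 7: route key 34: smallest pos >= 34 is 43 -> NB
Op 8: route key 43: smallest pos >= 43 is 43 -> NB
Op 9: route key 2: smallest pos >= 2 is 43 -> NB
Op 10: add ND@24 -> ring=[24:ND,43:NB,95:NA,99:NC]

Answer: NA NB NA NB NB NB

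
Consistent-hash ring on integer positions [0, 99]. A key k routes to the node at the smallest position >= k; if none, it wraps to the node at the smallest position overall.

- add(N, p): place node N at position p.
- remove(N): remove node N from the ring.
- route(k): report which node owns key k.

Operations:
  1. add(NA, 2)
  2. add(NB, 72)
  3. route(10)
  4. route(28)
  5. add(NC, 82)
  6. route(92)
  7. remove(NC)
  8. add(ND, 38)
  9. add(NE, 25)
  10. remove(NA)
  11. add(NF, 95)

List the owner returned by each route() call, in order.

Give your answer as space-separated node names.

Op 1: add NA@2 -> ring=[2:NA]
Op 2: add NB@72 -> ring=[2:NA,72:NB]
Op 3: route key 10: smallest pos >= 10 is 72 -> NB
Op 4: route key 28: smallest pos >= 28 is 72 -> NB
Op 5: add NC@82 -> ring=[2:NA,72:NB,82:NC]
Op 6: route key 92: none >= 92, wrap to smallest pos 2 -> NA
Op 7: remove NC -> ring=[2:NA,72:NB]
Op 8: add ND@38 -> ring=[2:NA,38:ND,72:NB]
Op 9: add NE@25 -> ring=[2:NA,25:NE,38:ND,72:NB]
Op 10: remove NA -> ring=[25:NE,38:ND,72:NB]
Op 11: add NF@95 -> ring=[25:NE,38:ND,72:NB,95:NF]

Answer: NB NB NA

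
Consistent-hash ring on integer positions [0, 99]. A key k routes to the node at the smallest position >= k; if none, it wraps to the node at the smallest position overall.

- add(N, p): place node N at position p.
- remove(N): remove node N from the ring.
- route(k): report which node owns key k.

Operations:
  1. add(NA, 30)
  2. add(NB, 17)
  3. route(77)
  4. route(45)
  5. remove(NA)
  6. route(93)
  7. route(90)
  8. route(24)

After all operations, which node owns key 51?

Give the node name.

Op 1: add NA@30 -> ring=[30:NA]
Op 2: add NB@17 -> ring=[17:NB,30:NA]
Op 3: route key 77: none >= 77, wrap to smallest pos 17 -> NB
Op 4: route key 45: none >= 45, wrap to smallest pos 17 -> NB
Op 5: remove NA -> ring=[17:NB]
Op 6: route key 93: none >= 93, wrap to smallest pos 17 -> NB
Op 7: route key 90: none >= 90, wrap to smallest pos 17 -> NB
Op 8: route key 24: none >= 24, wrap to smallest pos 17 -> NB
Final route key 51: none >= 51, wrap to smallest pos 17 -> NB

Answer: NB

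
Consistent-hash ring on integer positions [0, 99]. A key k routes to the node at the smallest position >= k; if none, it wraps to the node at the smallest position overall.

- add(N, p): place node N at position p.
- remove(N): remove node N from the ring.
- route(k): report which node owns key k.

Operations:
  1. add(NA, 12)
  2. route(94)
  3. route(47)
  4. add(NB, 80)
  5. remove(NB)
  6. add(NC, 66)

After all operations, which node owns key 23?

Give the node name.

Op 1: add NA@12 -> ring=[12:NA]
Op 2: route key 94: none >= 94, wrap to smallest pos 12 -> NA
Op 3: route key 47: none >= 47, wrap to smallest pos 12 -> NA
Op 4: add NB@80 -> ring=[12:NA,80:NB]
Op 5: remove NB -> ring=[12:NA]
Op 6: add NC@66 -> ring=[12:NA,66:NC]
Final route key 23: smallest pos >= 23 is 66 -> NC

Answer: NC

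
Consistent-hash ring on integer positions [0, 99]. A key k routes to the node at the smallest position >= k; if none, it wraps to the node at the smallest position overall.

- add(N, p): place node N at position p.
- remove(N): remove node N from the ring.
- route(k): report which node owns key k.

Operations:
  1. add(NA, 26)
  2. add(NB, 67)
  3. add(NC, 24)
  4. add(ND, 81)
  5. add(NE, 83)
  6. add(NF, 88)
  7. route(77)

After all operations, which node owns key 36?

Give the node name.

Op 1: add NA@26 -> ring=[26:NA]
Op 2: add NB@67 -> ring=[26:NA,67:NB]
Op 3: add NC@24 -> ring=[24:NC,26:NA,67:NB]
Op 4: add ND@81 -> ring=[24:NC,26:NA,67:NB,81:ND]
Op 5: add NE@83 -> ring=[24:NC,26:NA,67:NB,81:ND,83:NE]
Op 6: add NF@88 -> ring=[24:NC,26:NA,67:NB,81:ND,83:NE,88:NF]
Op 7: route key 77: smallest pos >= 77 is 81 -> ND
Final route key 36: smallest pos >= 36 is 67 -> NB

Answer: NB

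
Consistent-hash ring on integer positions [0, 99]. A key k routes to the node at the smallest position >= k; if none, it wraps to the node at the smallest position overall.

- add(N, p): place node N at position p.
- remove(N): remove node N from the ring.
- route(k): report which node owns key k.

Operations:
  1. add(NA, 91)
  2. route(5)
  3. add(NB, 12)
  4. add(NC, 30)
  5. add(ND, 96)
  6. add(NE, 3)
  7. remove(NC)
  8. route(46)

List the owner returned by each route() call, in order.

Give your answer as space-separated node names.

Answer: NA NA

Derivation:
Op 1: add NA@91 -> ring=[91:NA]
Op 2: route key 5: smallest pos >= 5 is 91 -> NA
Op 3: add NB@12 -> ring=[12:NB,91:NA]
Op 4: add NC@30 -> ring=[12:NB,30:NC,91:NA]
Op 5: add ND@96 -> ring=[12:NB,30:NC,91:NA,96:ND]
Op 6: add NE@3 -> ring=[3:NE,12:NB,30:NC,91:NA,96:ND]
Op 7: remove NC -> ring=[3:NE,12:NB,91:NA,96:ND]
Op 8: route key 46: smallest pos >= 46 is 91 -> NA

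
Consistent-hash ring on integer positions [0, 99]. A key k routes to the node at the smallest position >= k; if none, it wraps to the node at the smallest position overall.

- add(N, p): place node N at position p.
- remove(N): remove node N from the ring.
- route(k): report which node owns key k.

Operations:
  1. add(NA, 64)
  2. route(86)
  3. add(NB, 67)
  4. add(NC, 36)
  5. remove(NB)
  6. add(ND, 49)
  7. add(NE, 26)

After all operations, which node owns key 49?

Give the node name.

Answer: ND

Derivation:
Op 1: add NA@64 -> ring=[64:NA]
Op 2: route key 86: none >= 86, wrap to smallest pos 64 -> NA
Op 3: add NB@67 -> ring=[64:NA,67:NB]
Op 4: add NC@36 -> ring=[36:NC,64:NA,67:NB]
Op 5: remove NB -> ring=[36:NC,64:NA]
Op 6: add ND@49 -> ring=[36:NC,49:ND,64:NA]
Op 7: add NE@26 -> ring=[26:NE,36:NC,49:ND,64:NA]
Final route key 49: smallest pos >= 49 is 49 -> ND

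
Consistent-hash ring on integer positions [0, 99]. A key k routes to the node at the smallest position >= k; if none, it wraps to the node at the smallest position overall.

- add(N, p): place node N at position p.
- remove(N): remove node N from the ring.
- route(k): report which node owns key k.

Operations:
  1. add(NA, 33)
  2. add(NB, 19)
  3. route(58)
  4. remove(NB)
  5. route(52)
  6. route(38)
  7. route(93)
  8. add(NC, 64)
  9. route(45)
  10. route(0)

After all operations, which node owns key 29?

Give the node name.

Op 1: add NA@33 -> ring=[33:NA]
Op 2: add NB@19 -> ring=[19:NB,33:NA]
Op 3: route key 58: none >= 58, wrap to smallest pos 19 -> NB
Op 4: remove NB -> ring=[33:NA]
Op 5: route key 52: none >= 52, wrap to smallest pos 33 -> NA
Op 6: route key 38: none >= 38, wrap to smallest pos 33 -> NA
Op 7: route key 93: none >= 93, wrap to smallest pos 33 -> NA
Op 8: add NC@64 -> ring=[33:NA,64:NC]
Op 9: route key 45: smallest pos >= 45 is 64 -> NC
Op 10: route key 0: smallest pos >= 0 is 33 -> NA
Final route key 29: smallest pos >= 29 is 33 -> NA

Answer: NA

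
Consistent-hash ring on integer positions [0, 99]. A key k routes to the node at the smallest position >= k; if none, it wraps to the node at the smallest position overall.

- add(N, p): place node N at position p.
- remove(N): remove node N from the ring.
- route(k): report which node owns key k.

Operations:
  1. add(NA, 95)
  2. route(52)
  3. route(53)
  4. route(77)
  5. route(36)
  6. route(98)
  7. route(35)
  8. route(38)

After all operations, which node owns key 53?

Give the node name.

Op 1: add NA@95 -> ring=[95:NA]
Op 2: route key 52: smallest pos >= 52 is 95 -> NA
Op 3: route key 53: smallest pos >= 53 is 95 -> NA
Op 4: route key 77: smallest pos >= 77 is 95 -> NA
Op 5: route key 36: smallest pos >= 36 is 95 -> NA
Op 6: route key 98: none >= 98, wrap to smallest pos 95 -> NA
Op 7: route key 35: smallest pos >= 35 is 95 -> NA
Op 8: route key 38: smallest pos >= 38 is 95 -> NA
Final route key 53: smallest pos >= 53 is 95 -> NA

Answer: NA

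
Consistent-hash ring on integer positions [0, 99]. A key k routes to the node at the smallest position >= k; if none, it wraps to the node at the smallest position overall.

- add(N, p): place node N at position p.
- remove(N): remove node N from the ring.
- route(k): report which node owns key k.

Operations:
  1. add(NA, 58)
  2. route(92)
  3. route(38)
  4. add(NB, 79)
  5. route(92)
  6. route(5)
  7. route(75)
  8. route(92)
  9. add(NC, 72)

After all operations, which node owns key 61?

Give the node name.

Answer: NC

Derivation:
Op 1: add NA@58 -> ring=[58:NA]
Op 2: route key 92: none >= 92, wrap to smallest pos 58 -> NA
Op 3: route key 38: smallest pos >= 38 is 58 -> NA
Op 4: add NB@79 -> ring=[58:NA,79:NB]
Op 5: route key 92: none >= 92, wrap to smallest pos 58 -> NA
Op 6: route key 5: smallest pos >= 5 is 58 -> NA
Op 7: route key 75: smallest pos >= 75 is 79 -> NB
Op 8: route key 92: none >= 92, wrap to smallest pos 58 -> NA
Op 9: add NC@72 -> ring=[58:NA,72:NC,79:NB]
Final route key 61: smallest pos >= 61 is 72 -> NC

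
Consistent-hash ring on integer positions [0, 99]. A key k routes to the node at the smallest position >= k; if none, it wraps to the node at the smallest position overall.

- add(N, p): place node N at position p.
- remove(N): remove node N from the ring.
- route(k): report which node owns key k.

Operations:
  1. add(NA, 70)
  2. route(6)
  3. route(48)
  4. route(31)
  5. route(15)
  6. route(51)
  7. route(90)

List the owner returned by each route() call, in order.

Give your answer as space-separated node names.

Answer: NA NA NA NA NA NA

Derivation:
Op 1: add NA@70 -> ring=[70:NA]
Op 2: route key 6: smallest pos >= 6 is 70 -> NA
Op 3: route key 48: smallest pos >= 48 is 70 -> NA
Op 4: route key 31: smallest pos >= 31 is 70 -> NA
Op 5: route key 15: smallest pos >= 15 is 70 -> NA
Op 6: route key 51: smallest pos >= 51 is 70 -> NA
Op 7: route key 90: none >= 90, wrap to smallest pos 70 -> NA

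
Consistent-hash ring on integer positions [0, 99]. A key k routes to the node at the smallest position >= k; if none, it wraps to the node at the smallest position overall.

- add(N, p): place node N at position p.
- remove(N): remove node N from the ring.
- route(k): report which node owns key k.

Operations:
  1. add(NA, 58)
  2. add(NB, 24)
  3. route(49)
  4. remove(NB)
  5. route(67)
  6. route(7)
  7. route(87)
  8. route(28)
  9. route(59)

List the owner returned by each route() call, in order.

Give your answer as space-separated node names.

Op 1: add NA@58 -> ring=[58:NA]
Op 2: add NB@24 -> ring=[24:NB,58:NA]
Op 3: route key 49: smallest pos >= 49 is 58 -> NA
Op 4: remove NB -> ring=[58:NA]
Op 5: route key 67: none >= 67, wrap to smallest pos 58 -> NA
Op 6: route key 7: smallest pos >= 7 is 58 -> NA
Op 7: route key 87: none >= 87, wrap to smallest pos 58 -> NA
Op 8: route key 28: smallest pos >= 28 is 58 -> NA
Op 9: route key 59: none >= 59, wrap to smallest pos 58 -> NA

Answer: NA NA NA NA NA NA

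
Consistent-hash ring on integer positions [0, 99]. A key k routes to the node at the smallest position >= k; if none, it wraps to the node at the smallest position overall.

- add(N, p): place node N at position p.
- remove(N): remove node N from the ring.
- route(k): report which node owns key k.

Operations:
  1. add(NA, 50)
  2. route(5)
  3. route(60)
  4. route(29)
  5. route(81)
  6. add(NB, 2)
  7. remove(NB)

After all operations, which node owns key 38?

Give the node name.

Answer: NA

Derivation:
Op 1: add NA@50 -> ring=[50:NA]
Op 2: route key 5: smallest pos >= 5 is 50 -> NA
Op 3: route key 60: none >= 60, wrap to smallest pos 50 -> NA
Op 4: route key 29: smallest pos >= 29 is 50 -> NA
Op 5: route key 81: none >= 81, wrap to smallest pos 50 -> NA
Op 6: add NB@2 -> ring=[2:NB,50:NA]
Op 7: remove NB -> ring=[50:NA]
Final route key 38: smallest pos >= 38 is 50 -> NA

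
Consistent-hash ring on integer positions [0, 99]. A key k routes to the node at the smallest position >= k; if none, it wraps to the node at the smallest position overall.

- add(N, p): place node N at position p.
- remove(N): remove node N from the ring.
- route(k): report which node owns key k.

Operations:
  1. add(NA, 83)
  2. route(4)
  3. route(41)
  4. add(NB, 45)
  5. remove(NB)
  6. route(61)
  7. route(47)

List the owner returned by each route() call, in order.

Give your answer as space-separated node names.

Answer: NA NA NA NA

Derivation:
Op 1: add NA@83 -> ring=[83:NA]
Op 2: route key 4: smallest pos >= 4 is 83 -> NA
Op 3: route key 41: smallest pos >= 41 is 83 -> NA
Op 4: add NB@45 -> ring=[45:NB,83:NA]
Op 5: remove NB -> ring=[83:NA]
Op 6: route key 61: smallest pos >= 61 is 83 -> NA
Op 7: route key 47: smallest pos >= 47 is 83 -> NA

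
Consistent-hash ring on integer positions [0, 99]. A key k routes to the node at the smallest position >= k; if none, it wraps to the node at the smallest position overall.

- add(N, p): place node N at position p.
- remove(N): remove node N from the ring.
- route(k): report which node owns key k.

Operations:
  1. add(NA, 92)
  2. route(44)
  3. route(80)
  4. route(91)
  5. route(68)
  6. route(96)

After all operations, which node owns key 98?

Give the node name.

Answer: NA

Derivation:
Op 1: add NA@92 -> ring=[92:NA]
Op 2: route key 44: smallest pos >= 44 is 92 -> NA
Op 3: route key 80: smallest pos >= 80 is 92 -> NA
Op 4: route key 91: smallest pos >= 91 is 92 -> NA
Op 5: route key 68: smallest pos >= 68 is 92 -> NA
Op 6: route key 96: none >= 96, wrap to smallest pos 92 -> NA
Final route key 98: none >= 98, wrap to smallest pos 92 -> NA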